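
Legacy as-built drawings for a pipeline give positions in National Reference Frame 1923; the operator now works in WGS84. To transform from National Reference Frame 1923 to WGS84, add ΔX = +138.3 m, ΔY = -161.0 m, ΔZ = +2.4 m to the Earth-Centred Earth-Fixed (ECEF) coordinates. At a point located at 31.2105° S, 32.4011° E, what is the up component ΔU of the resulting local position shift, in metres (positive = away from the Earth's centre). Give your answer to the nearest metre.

ΔU = 25 m

At φ = -31.2105°, λ = 32.4011°: sin φ = -0.518184, cos φ = 0.855269, sin λ = 0.535843, cos λ = 0.844318.
ΔU = cos φ cos λ·ΔX + cos φ sin λ·ΔY + sin φ·ΔZ = (0.855269)(0.844318)(138.3) + (0.855269)(0.535843)(-161.0) + (-0.518184)(2.4) = 24.84 m.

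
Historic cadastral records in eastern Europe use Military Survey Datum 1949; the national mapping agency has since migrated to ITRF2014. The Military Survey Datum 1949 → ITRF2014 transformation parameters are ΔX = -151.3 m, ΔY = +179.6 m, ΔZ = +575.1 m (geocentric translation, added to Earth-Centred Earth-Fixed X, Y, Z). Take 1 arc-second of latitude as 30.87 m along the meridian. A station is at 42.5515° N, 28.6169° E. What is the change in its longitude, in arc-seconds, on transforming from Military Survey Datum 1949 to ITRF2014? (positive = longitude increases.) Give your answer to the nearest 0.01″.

Δλ = 10.12″

sin φ = 0.676253, cos φ = 0.736670, sin λ = 0.478951, cos λ = 0.877842.
East component: ΔE = −sin λ·ΔX + cos λ·ΔY = −(0.478951)(-151.3) + (0.877842)(179.6) = 230.13 m.
1° of latitude spans 3600 × 30.87 = 111132 m; at latitude φ, 1° of longitude spans that × cos φ = 81867.6 m, so Δλ = 230.13 / 81867.6 × 3600 = 10.119″.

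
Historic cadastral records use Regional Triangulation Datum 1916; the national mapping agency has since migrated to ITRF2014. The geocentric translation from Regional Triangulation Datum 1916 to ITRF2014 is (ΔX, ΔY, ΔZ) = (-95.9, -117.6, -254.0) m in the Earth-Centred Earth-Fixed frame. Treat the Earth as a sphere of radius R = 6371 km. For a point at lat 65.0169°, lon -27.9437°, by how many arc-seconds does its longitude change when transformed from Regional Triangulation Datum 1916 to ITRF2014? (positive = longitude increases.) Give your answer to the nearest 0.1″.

Δλ = -11.4″

sin φ = 0.906432, cos φ = 0.422351, sin λ = -0.468604, cos λ = 0.883408.
East component: ΔE = −sin λ·ΔX + cos λ·ΔY = −(-0.468604)(-95.9) + (0.883408)(-117.6) = -148.83 m.
1° of latitude spans πR/180 = 111195 m; at latitude φ, 1° of longitude spans that × cos φ = 46963.3 m, so Δλ = -148.83 / 46963.3 × 3600 = -11.408″.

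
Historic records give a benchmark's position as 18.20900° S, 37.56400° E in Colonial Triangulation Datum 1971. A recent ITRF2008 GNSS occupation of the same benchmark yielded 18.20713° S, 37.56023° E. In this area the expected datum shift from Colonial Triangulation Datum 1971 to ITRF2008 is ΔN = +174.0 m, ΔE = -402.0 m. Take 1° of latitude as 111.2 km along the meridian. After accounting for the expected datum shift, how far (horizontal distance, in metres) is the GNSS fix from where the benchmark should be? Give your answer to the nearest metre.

Observed coordinate differences: Δφ = +0.00187°, Δλ = -0.00377°.
Converting to metres (1° lat = 111200 m, cos φ = 0.949923): observed ΔN = 207.9 m, observed ΔE = -398.2 m.
Subtracting the expected shift leaves a residual of 207.9 − (174.0) = 33.9 m north and -398.2 − (-402.0) = 3.8 m east.
Residual distance = √(33.9² + 3.8²) = 34.2 m.

34 m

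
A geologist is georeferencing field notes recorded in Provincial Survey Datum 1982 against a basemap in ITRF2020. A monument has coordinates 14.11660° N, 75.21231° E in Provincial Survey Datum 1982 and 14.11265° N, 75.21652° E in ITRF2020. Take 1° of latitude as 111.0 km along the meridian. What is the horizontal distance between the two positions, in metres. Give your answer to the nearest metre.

631 m

Δφ = 14.11265° − 14.11660° = -0.00395°; Δλ = 75.21652° − 75.21231° = +0.00421°.
ΔN = Δφ × 111000 = -438.4 m; ΔE = Δλ × 111000 × cos(14.11660°) = +0.00421 × 111000 × 0.969801 = 453.2 m.
Distance = √(ΔE² + ΔN²) = √(453.2² + (-438.4)²) = 630.6 m.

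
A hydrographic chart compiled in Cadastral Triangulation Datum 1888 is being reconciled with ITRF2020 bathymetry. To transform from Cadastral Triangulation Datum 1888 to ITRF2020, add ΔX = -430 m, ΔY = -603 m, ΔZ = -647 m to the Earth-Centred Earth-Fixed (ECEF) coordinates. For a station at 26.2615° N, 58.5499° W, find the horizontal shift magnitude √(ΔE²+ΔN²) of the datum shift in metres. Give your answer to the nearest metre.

983 m

The local east axis at (φ, λ) is (−sin λ, cos λ, 0), so ΔE = −sin(-58.5499°)·(-430) + cos(-58.5499°)·(-603) = -681.45 m.
The local north axis is (−sin φ cos λ, −sin φ sin λ, cos φ), giving ΔN = 99.270 − 227.613 − 580.219 = -708.56 m.
Horizontal magnitude = √(ΔE² + ΔN²) = √((-681.45)² + (-708.56)²) = 983.07 m.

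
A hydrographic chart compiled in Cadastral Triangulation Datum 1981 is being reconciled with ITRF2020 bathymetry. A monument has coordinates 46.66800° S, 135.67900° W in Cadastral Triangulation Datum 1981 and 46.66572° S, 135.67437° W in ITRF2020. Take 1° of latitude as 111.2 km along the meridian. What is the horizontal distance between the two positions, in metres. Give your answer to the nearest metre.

Δφ = -46.66572° − -46.66800° = +0.00228°; Δλ = -135.67437° − -135.67900° = +0.00463°.
ΔN = Δφ × 111200 = 253.5 m; ΔE = Δλ × 111200 × cos(-46.66800°) = +0.00463 × 111200 × 0.686225 = 353.3 m.
Distance = √(ΔE² + ΔN²) = √(353.3² + 253.5²) = 434.9 m.

435 m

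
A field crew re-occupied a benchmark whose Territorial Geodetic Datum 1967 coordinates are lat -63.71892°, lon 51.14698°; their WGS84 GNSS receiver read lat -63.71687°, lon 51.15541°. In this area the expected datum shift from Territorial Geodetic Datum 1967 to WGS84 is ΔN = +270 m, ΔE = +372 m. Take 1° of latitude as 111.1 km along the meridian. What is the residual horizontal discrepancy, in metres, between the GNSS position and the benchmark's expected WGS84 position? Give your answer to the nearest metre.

60 m

Observed coordinate differences: Δφ = +0.00205°, Δλ = +0.00843°.
Converting to metres (1° lat = 111100 m, cos φ = 0.442775): observed ΔN = 227.8 m, observed ΔE = 414.7 m.
Subtracting the expected shift leaves a residual of 227.8 − (270) = -42.2 m north and 414.7 − (372) = 42.7 m east.
Residual distance = √((-42.2)² + 42.7²) = 60.1 m.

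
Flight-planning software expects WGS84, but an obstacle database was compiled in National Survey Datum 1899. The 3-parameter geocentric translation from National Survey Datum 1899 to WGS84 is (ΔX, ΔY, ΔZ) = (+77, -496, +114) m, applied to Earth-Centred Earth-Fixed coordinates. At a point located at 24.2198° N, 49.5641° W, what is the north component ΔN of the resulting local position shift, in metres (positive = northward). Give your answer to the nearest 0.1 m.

At φ = 24.2198°, λ = -49.5641°: sin φ = 0.410238, cos φ = 0.911978, sin λ = -0.761132, cos λ = 0.648597.
ΔN = −sin φ cos λ·ΔX − sin φ sin λ·ΔY + cos φ·ΔZ = −(0.410238)(0.648597)(77) − (0.410238)(-0.761132)(-496) + (0.911978)(114) = -71.40 m.

ΔN = -71.4 m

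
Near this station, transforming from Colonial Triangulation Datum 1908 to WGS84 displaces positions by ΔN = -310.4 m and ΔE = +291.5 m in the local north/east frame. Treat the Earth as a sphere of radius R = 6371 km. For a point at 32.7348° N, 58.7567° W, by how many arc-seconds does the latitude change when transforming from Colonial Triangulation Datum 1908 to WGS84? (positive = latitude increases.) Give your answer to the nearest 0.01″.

Δφ = -10.05″

On a sphere of radius R, 1 rad of latitude = R, so Δφ = ΔN / R = -310.4 / 6371000 = -4.8721e-05 rad = -10.049″.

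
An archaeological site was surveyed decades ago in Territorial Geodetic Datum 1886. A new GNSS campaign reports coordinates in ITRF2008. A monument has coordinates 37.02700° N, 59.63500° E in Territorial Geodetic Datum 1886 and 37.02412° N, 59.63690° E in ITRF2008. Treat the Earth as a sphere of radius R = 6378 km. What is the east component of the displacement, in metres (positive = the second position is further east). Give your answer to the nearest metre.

Δφ = 37.02412° − 37.02700° = -0.00288°; Δλ = 59.63690° − 59.63500° = +0.00190°.
1° along a meridian = πR/180 = 111317 m.
ΔN = Δφ × 111317 = -320.6 m; ΔE = Δλ × 111317 × cos(37.02700°) = +0.00190 × 111317 × 0.798352 = 168.9 m.

ΔE = 169 m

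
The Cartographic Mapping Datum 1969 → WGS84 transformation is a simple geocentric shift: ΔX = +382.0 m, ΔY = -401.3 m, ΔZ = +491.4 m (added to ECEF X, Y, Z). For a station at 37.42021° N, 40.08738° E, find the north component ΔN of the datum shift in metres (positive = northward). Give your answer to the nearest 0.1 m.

At φ = 37.42021°, λ = 40.08738°: sin φ = 0.607656, cos φ = 0.794200, sin λ = 0.643955, cos λ = 0.765063.
ΔN = −sin φ cos λ·ΔX − sin φ sin λ·ΔY + cos φ·ΔZ = −(0.607656)(0.765063)(382.0) − (0.607656)(0.643955)(-401.3) + (0.794200)(491.4) = 369.71 m.

ΔN = 369.7 m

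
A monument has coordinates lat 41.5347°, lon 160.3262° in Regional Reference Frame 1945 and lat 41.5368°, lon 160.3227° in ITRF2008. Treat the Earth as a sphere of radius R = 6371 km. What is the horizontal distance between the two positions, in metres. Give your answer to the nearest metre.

373 m

Δφ = 41.5368° − 41.5347° = +0.0021°; Δλ = 160.3227° − 160.3262° = -0.0035°.
1° along a meridian = πR/180 = 111195 m.
ΔN = Δφ × 111195 = 233.5 m; ΔE = Δλ × 111195 × cos(41.5347°) = -0.0035 × 111195 × 0.748554 = -291.3 m.
Distance = √(ΔE² + ΔN²) = √((-291.3)² + 233.5²) = 373.4 m.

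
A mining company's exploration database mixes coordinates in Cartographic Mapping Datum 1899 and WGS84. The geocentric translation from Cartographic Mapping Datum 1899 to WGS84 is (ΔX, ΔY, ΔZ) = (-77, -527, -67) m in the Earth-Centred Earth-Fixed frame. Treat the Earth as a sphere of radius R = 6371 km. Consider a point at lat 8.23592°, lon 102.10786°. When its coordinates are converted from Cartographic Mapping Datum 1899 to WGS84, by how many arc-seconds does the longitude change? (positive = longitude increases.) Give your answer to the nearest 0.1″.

sin φ = 0.143249, cos φ = 0.989687, sin λ = 0.977754, cos λ = -0.209753.
East component: ΔE = −sin λ·ΔX + cos λ·ΔY = −(0.977754)(-77) + (-0.209753)(-527) = 185.83 m.
1° of latitude spans πR/180 = 111195 m; at latitude φ, 1° of longitude spans that × cos φ = 110048.1 m, so Δλ = 185.83 / 110048.1 × 3600 = 6.079″.

Δλ = 6.1″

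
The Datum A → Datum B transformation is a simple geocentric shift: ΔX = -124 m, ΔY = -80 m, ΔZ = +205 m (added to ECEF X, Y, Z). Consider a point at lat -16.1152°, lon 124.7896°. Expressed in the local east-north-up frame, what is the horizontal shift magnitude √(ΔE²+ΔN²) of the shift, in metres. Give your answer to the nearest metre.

The local east axis at (φ, λ) is (−sin λ, cos λ, 0), so ΔE = −sin(124.7896°)·(-124) + cos(124.7896°)·(-80) = 147.48 m.
The local north axis is (−sin φ cos λ, −sin φ sin λ, cos φ), giving ΔN = 19.638 − 18.236 + 196.945 = 198.35 m.
Horizontal magnitude = √(ΔE² + ΔN²) = √(147.48² + 198.35²) = 247.17 m.

247 m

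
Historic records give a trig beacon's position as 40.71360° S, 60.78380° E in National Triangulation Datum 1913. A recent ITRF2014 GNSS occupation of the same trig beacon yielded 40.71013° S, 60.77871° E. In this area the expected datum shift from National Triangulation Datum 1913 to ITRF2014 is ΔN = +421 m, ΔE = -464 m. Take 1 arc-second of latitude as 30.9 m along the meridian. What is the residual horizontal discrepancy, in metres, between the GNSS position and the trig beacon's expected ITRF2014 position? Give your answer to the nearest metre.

49 m

Observed coordinate differences: Δφ = +0.00347°, Δλ = -0.00509°.
Converting to metres (1° lat = 111240 m, cos φ = 0.757980): observed ΔN = 386.0 m, observed ΔE = -429.2 m.
Subtracting the expected shift leaves a residual of 386.0 − (421) = -35.0 m north and -429.2 − (-464) = 34.8 m east.
Residual distance = √((-35.0)² + 34.8²) = 49.4 m.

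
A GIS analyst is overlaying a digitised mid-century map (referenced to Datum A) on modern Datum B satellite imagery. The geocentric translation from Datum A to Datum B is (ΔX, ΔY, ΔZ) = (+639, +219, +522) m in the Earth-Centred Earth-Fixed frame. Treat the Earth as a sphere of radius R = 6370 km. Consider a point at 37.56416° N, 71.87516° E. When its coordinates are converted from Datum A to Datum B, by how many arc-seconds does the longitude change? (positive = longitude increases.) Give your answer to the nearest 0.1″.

Δλ = -22.0″

sin φ = 0.609649, cos φ = 0.792671, sin λ = 0.950381, cos λ = 0.311088.
East component: ΔE = −sin λ·ΔX + cos λ·ΔY = −(0.950381)(639) + (0.311088)(219) = -539.17 m.
1° of latitude spans πR/180 = 111177 m; at latitude φ, 1° of longitude spans that × cos φ = 88127.2 m, so Δλ = -539.17 / 88127.2 × 3600 = -22.025″.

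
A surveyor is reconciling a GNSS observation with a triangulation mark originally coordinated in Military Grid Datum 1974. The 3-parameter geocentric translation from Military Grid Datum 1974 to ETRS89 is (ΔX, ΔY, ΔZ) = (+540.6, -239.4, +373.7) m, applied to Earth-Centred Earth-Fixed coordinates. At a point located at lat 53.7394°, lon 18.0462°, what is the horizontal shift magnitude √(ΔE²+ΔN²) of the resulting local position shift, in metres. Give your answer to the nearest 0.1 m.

The local east axis at (φ, λ) is (−sin λ, cos λ, 0), so ΔE = −sin(18.0462°)·540.6 + cos(18.0462°)·(-239.4) = -395.09 m.
The local north axis is (−sin φ cos λ, −sin φ sin λ, cos φ), giving ΔN = -414.461 + 59.800 + 221.028 = -133.63 m.
Horizontal magnitude = √(ΔE² + ΔN²) = √((-395.09)² + (-133.63)²) = 417.08 m.

417.1 m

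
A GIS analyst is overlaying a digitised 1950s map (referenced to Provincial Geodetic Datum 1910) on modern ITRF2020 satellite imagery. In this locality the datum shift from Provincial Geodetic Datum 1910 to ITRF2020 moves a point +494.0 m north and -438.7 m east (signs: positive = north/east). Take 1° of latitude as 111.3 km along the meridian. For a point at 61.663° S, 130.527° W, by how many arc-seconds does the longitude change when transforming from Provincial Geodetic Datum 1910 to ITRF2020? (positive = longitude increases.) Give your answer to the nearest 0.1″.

At latitude -61.663°, cos φ = 0.474657.
1° of longitude at this latitude = 111.3 × cos φ = 52.83 km, so Δλ = -438.7 / 52829.3 = -0.0083041° = -29.895″.

Δλ = -29.9″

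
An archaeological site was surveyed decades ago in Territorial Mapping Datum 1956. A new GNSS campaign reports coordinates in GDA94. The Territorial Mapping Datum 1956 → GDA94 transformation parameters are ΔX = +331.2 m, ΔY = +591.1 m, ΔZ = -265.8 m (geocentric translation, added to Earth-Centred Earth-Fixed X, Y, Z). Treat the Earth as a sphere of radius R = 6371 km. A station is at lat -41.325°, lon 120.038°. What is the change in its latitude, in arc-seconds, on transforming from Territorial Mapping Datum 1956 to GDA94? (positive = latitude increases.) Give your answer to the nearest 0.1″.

sin φ = -0.660329, cos φ = 0.750976, sin λ = 0.865694, cos λ = -0.500574.
North component: ΔN = −sin φ cos λ·ΔX − sin φ sin λ·ΔY + cos φ·ΔZ = −(-0.660329)(-0.500574)(331.2) − (-0.660329)(0.865694)(591.1) + (0.750976)(-265.8) = 28.81 m.
1° of latitude spans πR/180 = 111195 m, so Δφ = 28.81 / 111195 × 3600 = 0.933″.

Δφ = 0.9″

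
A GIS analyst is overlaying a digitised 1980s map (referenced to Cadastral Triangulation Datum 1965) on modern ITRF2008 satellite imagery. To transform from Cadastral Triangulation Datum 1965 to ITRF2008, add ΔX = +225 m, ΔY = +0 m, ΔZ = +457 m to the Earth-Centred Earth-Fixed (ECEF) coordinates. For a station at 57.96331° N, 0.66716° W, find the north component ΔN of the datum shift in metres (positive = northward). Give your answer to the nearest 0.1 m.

ΔN = 51.7 m

At φ = 57.96331°, λ = -0.66716°: sin φ = 0.847709, cos φ = 0.530462, sin λ = -0.011644, cos λ = 0.999932.
ΔN = −sin φ cos λ·ΔX − sin φ sin λ·ΔY + cos φ·ΔZ = −(0.847709)(0.999932)(225) − (0.847709)(-0.011644)(0) + (0.530462)(457) = 51.70 m.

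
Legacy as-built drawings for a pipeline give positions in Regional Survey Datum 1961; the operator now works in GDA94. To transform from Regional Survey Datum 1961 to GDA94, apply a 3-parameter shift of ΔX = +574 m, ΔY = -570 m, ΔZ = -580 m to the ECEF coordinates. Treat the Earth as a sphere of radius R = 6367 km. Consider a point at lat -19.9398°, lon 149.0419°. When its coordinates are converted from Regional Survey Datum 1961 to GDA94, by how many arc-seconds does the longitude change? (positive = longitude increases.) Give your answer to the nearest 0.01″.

sin φ = -0.341033, cos φ = 0.940051, sin λ = 0.514411, cos λ = -0.857544.
East component: ΔE = −sin λ·ΔX + cos λ·ΔY = −(0.514411)(574) + (-0.857544)(-570) = 193.53 m.
1° of latitude spans πR/180 = 111125 m; at latitude φ, 1° of longitude spans that × cos φ = 104463.3 m, so Δλ = 193.53 / 104463.3 × 3600 = 6.669″.

Δλ = 6.67″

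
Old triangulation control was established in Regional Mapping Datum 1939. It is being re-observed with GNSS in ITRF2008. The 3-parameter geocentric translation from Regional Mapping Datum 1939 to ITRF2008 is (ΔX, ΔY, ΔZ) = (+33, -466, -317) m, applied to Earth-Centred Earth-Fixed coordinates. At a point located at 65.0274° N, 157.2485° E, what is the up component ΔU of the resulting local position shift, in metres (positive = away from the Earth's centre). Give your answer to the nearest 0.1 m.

At φ = 65.0274°, λ = 157.2485°: sin φ = 0.906510, cos φ = 0.422185, sin λ = 0.386735, cos λ = -0.922191.
ΔU = cos φ cos λ·ΔX + cos φ sin λ·ΔY + sin φ·ΔZ = (0.422185)(-0.922191)(33) + (0.422185)(0.386735)(-466) + (0.906510)(-317) = -376.30 m.

ΔU = -376.3 m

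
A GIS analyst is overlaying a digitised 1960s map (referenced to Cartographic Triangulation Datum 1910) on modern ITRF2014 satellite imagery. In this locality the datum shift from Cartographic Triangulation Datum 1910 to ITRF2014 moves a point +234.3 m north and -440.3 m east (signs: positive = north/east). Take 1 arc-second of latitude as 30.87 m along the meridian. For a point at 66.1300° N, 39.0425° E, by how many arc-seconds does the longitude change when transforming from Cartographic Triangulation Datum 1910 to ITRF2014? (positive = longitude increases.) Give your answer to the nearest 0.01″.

At latitude 66.1300°, cos φ = 0.404663.
1″ of longitude at this latitude = 30.87 × cos φ = 12.4919 m, so Δλ = -440.3 / 12.4919 = -35.247″.

Δλ = -35.25″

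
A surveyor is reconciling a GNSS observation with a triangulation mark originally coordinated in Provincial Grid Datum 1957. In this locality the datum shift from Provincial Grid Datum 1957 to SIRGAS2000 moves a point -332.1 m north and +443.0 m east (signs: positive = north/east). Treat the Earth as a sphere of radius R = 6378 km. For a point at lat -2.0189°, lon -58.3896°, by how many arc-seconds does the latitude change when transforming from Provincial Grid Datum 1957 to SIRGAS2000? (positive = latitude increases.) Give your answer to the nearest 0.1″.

On a sphere of radius R, 1 rad of latitude = R, so Δφ = ΔN / R = -332.1 / 6378000 = -5.2070e-05 rad = -10.740″.

Δφ = -10.7″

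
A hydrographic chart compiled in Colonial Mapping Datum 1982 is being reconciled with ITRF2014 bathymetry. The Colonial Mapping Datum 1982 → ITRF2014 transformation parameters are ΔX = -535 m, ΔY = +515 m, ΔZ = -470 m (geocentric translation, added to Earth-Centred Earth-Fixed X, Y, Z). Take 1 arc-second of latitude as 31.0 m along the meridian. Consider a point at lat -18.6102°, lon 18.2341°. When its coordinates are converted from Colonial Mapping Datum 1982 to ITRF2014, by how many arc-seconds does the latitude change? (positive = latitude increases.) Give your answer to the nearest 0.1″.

sin φ = -0.319128, cos φ = 0.947712, sin λ = 0.312900, cos λ = 0.949786.
North component: ΔN = −sin φ cos λ·ΔX − sin φ sin λ·ΔY + cos φ·ΔZ = −(-0.319128)(0.949786)(-535) − (-0.319128)(0.312900)(515) + (0.947712)(-470) = -556.16 m.
1° of latitude spans 3600 × 31.00 = 111600 m, so Δφ = -556.16 / 111600 × 3600 = -17.941″.

Δφ = -17.9″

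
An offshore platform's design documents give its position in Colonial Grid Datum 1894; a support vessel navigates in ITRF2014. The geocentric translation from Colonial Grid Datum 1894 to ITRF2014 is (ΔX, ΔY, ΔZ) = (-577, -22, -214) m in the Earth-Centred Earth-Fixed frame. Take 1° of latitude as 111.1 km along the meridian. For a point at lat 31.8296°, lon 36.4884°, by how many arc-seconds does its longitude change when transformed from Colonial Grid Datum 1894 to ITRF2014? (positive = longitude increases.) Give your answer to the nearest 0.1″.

Δλ = 12.4″

sin φ = 0.527395, cos φ = 0.849620, sin λ = 0.594660, cos λ = 0.803977.
East component: ΔE = −sin λ·ΔX + cos λ·ΔY = −(0.594660)(-577) + (0.803977)(-22) = 325.43 m.
1° of latitude spans 111100 m; at latitude φ, 1° of longitude spans that × cos φ = 94392.8 m, so Δλ = 325.43 / 94392.8 × 3600 = 12.411″.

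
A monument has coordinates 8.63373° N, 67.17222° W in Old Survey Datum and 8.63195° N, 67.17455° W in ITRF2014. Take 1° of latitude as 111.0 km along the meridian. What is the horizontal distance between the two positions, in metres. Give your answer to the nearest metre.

323 m

Δφ = 8.63195° − 8.63373° = -0.00178°; Δλ = -67.17455° − -67.17222° = -0.00233°.
ΔN = Δφ × 111000 = -197.6 m; ΔE = Δλ × 111000 × cos(8.63373°) = -0.00233 × 111000 × 0.988668 = -255.7 m.
Distance = √(ΔE² + ΔN²) = √((-255.7)² + (-197.6)²) = 323.1 m.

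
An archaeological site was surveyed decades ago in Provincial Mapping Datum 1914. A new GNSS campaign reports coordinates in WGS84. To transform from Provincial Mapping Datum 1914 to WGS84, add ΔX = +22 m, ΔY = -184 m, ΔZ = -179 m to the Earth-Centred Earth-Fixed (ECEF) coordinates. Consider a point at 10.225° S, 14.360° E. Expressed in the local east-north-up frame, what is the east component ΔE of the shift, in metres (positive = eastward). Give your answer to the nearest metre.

At φ = -10.225°, λ = 14.360°: sin φ = -0.177514, cos φ = 0.984118, sin λ = 0.248014, cos λ = 0.968757.
ΔE = −sin λ·ΔX + cos λ·ΔY = −(0.248014)·(22) + (0.968757)·(-184) = -183.71 m.

ΔE = -184 m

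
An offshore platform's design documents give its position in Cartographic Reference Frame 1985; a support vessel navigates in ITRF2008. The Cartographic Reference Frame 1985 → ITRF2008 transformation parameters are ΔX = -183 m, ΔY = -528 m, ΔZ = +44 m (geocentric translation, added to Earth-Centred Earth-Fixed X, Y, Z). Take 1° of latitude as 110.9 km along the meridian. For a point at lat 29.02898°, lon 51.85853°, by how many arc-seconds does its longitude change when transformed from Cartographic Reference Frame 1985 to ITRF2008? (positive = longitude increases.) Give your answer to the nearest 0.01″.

sin φ = 0.485252, cos φ = 0.874374, sin λ = 0.786488, cos λ = 0.617605.
East component: ΔE = −sin λ·ΔX + cos λ·ΔY = −(0.786488)(-183) + (0.617605)(-528) = -182.17 m.
1° of latitude spans 110900 m; at latitude φ, 1° of longitude spans that × cos φ = 96968.1 m, so Δλ = -182.17 / 96968.1 × 3600 = -6.763″.

Δλ = -6.76″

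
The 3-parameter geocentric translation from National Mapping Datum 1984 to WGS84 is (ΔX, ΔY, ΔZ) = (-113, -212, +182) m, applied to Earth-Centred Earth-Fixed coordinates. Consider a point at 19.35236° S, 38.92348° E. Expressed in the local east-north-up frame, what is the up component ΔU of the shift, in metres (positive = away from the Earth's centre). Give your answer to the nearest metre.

At φ = -19.35236°, λ = 38.92348°: sin φ = -0.331377, cos φ = 0.943499, sin λ = 0.628282, cos λ = 0.777986.
ΔU = cos φ cos λ·ΔX + cos φ sin λ·ΔY + sin φ·ΔZ = (0.943499)(0.777986)(-113) + (0.943499)(0.628282)(-212) + (-0.331377)(182) = -268.93 m.

ΔU = -269 m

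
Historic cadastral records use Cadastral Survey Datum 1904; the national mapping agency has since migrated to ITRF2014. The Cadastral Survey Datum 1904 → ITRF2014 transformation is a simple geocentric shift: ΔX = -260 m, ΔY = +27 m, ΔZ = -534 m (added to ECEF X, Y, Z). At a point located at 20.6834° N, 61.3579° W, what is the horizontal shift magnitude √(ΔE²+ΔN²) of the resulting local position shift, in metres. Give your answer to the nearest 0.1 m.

496.3 m

The local east axis at (φ, λ) is (−sin λ, cos λ, 0), so ΔE = −sin(-61.3579°)·(-260) + cos(-61.3579°)·27 = -215.24 m.
The local north axis is (−sin φ cos λ, −sin φ sin λ, cos φ), giving ΔN = 44.019 + 8.370 − 499.582 = -447.19 m.
Horizontal magnitude = √(ΔE² + ΔN²) = √((-215.24)² + (-447.19)²) = 496.30 m.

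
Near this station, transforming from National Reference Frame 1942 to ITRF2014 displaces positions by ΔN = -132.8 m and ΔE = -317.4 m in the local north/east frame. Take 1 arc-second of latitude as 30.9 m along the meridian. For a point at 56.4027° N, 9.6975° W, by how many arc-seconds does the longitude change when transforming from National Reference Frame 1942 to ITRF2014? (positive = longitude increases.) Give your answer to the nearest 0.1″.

Δλ = -18.6″

At latitude 56.4027°, cos φ = 0.553352.
1″ of longitude at this latitude = 30.90 × cos φ = 17.0986 m, so Δλ = -317.4 / 17.0986 = -18.563″.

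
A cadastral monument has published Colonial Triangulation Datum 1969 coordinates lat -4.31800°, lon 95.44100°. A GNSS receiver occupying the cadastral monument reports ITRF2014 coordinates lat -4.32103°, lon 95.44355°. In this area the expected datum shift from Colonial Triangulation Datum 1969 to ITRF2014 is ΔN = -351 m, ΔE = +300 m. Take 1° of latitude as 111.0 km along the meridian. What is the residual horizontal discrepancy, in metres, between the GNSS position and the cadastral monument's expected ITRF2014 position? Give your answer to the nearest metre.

Observed coordinate differences: Δφ = -0.00303°, Δλ = +0.00255°.
Converting to metres (1° lat = 111000 m, cos φ = 0.997162): observed ΔN = -336.3 m, observed ΔE = 282.2 m.
Subtracting the expected shift leaves a residual of -336.3 − (-351) = 14.7 m north and 282.2 − (300) = -17.8 m east.
Residual distance = √(14.7² + (-17.8)²) = 23.0 m.

23 m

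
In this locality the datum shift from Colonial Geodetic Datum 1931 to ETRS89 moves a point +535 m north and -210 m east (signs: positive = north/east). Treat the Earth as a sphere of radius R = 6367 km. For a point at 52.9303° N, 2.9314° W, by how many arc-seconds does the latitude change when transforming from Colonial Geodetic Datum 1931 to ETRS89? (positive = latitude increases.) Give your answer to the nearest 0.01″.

On a sphere of radius R, 1 rad of latitude = R, so Δφ = ΔN / R = 535.0 / 6367000 = 8.4027e-05 rad = 17.332″.

Δφ = 17.33″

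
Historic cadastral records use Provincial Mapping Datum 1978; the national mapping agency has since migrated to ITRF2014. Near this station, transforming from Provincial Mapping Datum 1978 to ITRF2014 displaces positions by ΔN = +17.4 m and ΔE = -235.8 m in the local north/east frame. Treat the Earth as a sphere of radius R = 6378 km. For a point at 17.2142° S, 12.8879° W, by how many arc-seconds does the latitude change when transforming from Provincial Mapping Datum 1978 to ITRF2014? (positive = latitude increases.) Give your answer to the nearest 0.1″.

On a sphere of radius R, 1 rad of latitude = R, so Δφ = ΔN / R = 17.4 / 6378000 = 2.7281e-06 rad = 0.563″.

Δφ = 0.6″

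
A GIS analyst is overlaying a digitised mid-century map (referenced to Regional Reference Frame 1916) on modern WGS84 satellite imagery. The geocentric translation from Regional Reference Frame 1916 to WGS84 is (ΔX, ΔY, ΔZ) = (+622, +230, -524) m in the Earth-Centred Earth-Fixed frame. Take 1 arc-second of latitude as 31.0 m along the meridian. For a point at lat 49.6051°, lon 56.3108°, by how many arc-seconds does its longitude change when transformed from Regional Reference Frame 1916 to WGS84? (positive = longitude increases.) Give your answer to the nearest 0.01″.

Δλ = -19.41″

sin φ = 0.761596, cos φ = 0.648052, sin λ = 0.832059, cos λ = 0.554688.
East component: ΔE = −sin λ·ΔX + cos λ·ΔY = −(0.832059)(622) + (0.554688)(230) = -389.96 m.
1° of latitude spans 3600 × 31.00 = 111600 m; at latitude φ, 1° of longitude spans that × cos φ = 72322.6 m, so Δλ = -389.96 / 72322.6 × 3600 = -19.411″.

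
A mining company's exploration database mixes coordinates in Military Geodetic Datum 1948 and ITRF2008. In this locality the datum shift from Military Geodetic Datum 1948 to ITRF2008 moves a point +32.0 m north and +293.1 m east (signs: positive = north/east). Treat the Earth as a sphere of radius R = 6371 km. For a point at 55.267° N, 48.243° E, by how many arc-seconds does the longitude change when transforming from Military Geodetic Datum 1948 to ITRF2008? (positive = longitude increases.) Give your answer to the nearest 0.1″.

Δλ = 16.7″

At latitude 55.267°, cos φ = 0.569753.
One radian of longitude at latitude φ spans R cos φ, so Δλ = ΔE / (R cos φ) = 293.1 / (6371000 × 0.569753) = 8.0746e-05 rad = 16.655″.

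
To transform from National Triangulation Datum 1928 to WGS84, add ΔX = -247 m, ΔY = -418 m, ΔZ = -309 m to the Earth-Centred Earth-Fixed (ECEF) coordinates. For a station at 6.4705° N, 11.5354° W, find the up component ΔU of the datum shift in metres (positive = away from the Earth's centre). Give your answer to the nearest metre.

At φ = 6.4705°, λ = -11.5354°: sin φ = 0.112692, cos φ = 0.993630, sin λ = -0.199973, cos λ = 0.979801.
ΔU = cos φ cos λ·ΔX + cos φ sin λ·ΔY + sin φ·ΔZ = (0.993630)(0.979801)(-247) + (0.993630)(-0.199973)(-418) + (0.112692)(-309) = -192.23 m.

ΔU = -192 m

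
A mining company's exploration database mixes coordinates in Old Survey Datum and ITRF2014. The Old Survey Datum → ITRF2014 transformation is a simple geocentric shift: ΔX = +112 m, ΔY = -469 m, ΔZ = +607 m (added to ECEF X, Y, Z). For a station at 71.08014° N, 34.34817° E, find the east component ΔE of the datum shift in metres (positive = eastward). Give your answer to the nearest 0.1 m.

ΔE = -450.4 m

The local east axis at (φ, λ) is (−sin λ, cos λ, 0), so ΔE = −sin(34.34817°)·112 + cos(34.34817°)·(-469) = -450.41 m.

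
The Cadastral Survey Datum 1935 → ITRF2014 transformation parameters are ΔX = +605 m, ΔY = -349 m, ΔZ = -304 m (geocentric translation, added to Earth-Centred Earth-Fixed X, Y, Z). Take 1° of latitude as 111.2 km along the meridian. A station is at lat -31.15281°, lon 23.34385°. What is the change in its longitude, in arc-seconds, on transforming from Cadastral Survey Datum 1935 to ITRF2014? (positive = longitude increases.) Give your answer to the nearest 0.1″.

sin φ = -0.517322, cos φ = 0.855791, sin λ = 0.396248, cos λ = 0.918143.
East component: ΔE = −sin λ·ΔX + cos λ·ΔY = −(0.396248)(605) + (0.918143)(-349) = -560.16 m.
1° of latitude spans 111200 m; at latitude φ, 1° of longitude spans that × cos φ = 95163.9 m, so Δλ = -560.16 / 95163.9 × 3600 = -21.191″.

Δλ = -21.2″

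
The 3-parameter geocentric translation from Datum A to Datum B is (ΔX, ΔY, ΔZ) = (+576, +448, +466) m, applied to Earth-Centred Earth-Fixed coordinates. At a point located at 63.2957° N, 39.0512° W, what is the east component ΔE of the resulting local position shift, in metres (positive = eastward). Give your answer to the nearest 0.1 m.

At φ = 63.2957°, λ = -39.0512°: sin φ = 0.893338, cos φ = 0.449386, sin λ = -0.630015, cos λ = 0.776583.
ΔE = −sin λ·ΔX + cos λ·ΔY = −(-0.630015)·(576) + (0.776583)·(448) = 710.80 m.

ΔE = 710.8 m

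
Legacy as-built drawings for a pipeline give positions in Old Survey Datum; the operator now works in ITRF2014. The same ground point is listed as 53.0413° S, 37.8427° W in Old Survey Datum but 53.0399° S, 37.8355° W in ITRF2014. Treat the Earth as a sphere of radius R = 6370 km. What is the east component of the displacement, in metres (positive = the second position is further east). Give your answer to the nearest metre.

Δφ = -53.0399° − -53.0413° = +0.0014°; Δλ = -37.8355° − -37.8427° = +0.0072°.
1° along a meridian = πR/180 = 111177 m.
ΔN = Δφ × 111177 = 155.6 m; ΔE = Δλ × 111177 × cos(-53.0413°) = +0.0072 × 111177 × 0.601239 = 481.3 m.

ΔE = 481 m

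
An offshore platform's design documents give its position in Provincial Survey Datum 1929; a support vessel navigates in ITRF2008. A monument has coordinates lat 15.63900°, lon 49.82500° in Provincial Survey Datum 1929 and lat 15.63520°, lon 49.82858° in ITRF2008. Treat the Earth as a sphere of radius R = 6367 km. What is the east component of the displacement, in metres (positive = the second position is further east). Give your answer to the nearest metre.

ΔE = 383 m

Δφ = 15.63520° − 15.63900° = -0.00380°; Δλ = 49.82858° − 49.82500° = +0.00358°.
1° along a meridian = πR/180 = 111125 m.
ΔN = Δφ × 111125 = -422.3 m; ΔE = Δλ × 111125 × cos(15.63900°) = +0.00358 × 111125 × 0.962979 = 383.1 m.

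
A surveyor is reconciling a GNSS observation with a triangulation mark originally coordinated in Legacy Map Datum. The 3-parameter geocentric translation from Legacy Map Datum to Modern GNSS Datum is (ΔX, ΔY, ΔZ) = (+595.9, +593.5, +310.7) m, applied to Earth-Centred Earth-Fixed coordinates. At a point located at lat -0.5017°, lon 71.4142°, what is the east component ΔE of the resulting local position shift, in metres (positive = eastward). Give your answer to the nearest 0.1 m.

ΔE = -375.7 m

The local east axis at (φ, λ) is (−sin λ, cos λ, 0), so ΔE = −sin(71.4142°)·595.9 + cos(71.4142°)·593.5 = -375.66 m.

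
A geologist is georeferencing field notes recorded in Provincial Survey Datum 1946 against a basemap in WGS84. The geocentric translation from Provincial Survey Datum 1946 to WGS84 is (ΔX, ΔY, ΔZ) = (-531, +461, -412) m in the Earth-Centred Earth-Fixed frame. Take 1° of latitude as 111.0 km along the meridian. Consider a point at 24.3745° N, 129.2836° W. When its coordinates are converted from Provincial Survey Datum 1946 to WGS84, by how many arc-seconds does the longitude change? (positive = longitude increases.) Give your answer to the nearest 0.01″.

Δλ = -25.03″

sin φ = 0.412699, cos φ = 0.910867, sin λ = -0.774021, cos λ = -0.633159.
East component: ΔE = −sin λ·ΔX + cos λ·ΔY = −(-0.774021)(-531) + (-0.633159)(461) = -702.89 m.
1° of latitude spans 111000 m; at latitude φ, 1° of longitude spans that × cos φ = 101106.3 m, so Δλ = -702.89 / 101106.3 × 3600 = -25.027″.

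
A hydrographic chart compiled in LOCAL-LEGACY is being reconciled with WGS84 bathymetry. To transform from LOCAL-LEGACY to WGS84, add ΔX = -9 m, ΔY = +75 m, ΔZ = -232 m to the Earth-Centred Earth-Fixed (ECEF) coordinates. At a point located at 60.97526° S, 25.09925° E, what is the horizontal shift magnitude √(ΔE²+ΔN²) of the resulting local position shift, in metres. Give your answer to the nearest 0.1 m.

116.6 m

At φ = -60.97526°, λ = 25.09925°: sin φ = -0.874410, cos φ = 0.485187, sin λ = 0.424188, cos λ = 0.905574.
ΔE = −sin λ·ΔX + cos λ·ΔY = −(0.424188)·(-9) + (0.905574)·(75) = 71.74 m.
ΔN = −sin φ cos λ·ΔX − sin φ sin λ·ΔY + cos φ·ΔZ = −(-0.874410)(0.905574)(-9) − (-0.874410)(0.424188)(75) + (0.485187)(-232) = -91.87 m.
Horizontal magnitude = √(ΔE² + ΔN²) = √(71.74² + (-91.87)²) = 116.56 m.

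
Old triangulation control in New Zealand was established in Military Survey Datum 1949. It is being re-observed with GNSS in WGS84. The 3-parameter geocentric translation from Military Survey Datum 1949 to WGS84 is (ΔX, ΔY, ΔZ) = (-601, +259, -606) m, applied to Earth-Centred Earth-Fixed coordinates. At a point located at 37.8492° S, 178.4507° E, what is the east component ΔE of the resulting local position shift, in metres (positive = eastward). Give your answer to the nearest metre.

The local east axis at (φ, λ) is (−sin λ, cos λ, 0), so ΔE = −sin(178.4507°)·(-601) + cos(178.4507°)·259 = -242.66 m.

ΔE = -243 m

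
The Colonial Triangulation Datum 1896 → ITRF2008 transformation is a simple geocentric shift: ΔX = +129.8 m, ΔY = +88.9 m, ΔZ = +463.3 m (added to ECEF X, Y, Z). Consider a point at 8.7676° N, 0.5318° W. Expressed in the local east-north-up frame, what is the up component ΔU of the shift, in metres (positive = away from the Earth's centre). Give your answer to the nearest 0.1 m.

ΔU = 198.1 m

The local up (radial) axis is (cos φ cos λ, cos φ sin λ, sin φ), giving ΔU = 128.278 − 0.815 + 70.619 = 198.08 m.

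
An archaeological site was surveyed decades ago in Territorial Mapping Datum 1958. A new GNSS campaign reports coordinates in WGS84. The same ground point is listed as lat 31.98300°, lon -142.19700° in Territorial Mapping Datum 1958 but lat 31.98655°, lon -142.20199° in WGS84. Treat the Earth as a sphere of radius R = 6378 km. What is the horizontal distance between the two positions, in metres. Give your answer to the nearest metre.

615 m

Δφ = 31.98655° − 31.98300° = +0.00355°; Δλ = -142.20199° − -142.19700° = -0.00499°.
1° along a meridian = πR/180 = 111317 m.
ΔN = Δφ × 111317 = 395.2 m; ΔE = Δλ × 111317 × cos(31.98300°) = -0.00499 × 111317 × 0.848205 = -471.2 m.
Distance = √(ΔE² + ΔN²) = √((-471.2)² + 395.2²) = 614.9 m.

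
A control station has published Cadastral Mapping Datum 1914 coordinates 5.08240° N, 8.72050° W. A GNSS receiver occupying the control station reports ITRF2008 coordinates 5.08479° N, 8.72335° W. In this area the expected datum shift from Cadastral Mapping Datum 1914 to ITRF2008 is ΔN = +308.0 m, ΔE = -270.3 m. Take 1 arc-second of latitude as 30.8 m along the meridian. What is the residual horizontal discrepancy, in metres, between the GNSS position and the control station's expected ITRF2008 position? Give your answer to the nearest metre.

62 m

Observed coordinate differences: Δφ = +0.00239°, Δλ = -0.00285°.
Converting to metres (1° lat = 110880 m, cos φ = 0.996068): observed ΔN = 265.0 m, observed ΔE = -314.8 m.
Subtracting the expected shift leaves a residual of 265.0 − (308.0) = -43.0 m north and -314.8 − (-270.3) = -44.5 m east.
Residual distance = √((-43.0)² + (-44.5)²) = 61.9 m.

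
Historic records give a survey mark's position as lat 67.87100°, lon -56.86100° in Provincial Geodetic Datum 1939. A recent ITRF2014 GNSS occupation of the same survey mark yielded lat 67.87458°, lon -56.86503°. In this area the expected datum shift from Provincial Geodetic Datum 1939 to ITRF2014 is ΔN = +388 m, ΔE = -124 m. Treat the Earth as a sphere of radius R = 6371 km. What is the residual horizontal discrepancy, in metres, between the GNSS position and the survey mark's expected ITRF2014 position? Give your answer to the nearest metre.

Observed coordinate differences: Δφ = +0.00358°, Δλ = -0.00403°.
Converting to metres (1° lat = 111195 m, cos φ = 0.376693): observed ΔN = 398.1 m, observed ΔE = -168.8 m.
Subtracting the expected shift leaves a residual of 398.1 − (388) = 10.1 m north and -168.8 − (-124) = -44.8 m east.
Residual distance = √(10.1² + (-44.8)²) = 45.9 m.

46 m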